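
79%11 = 2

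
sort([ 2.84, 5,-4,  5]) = [ - 4, 2.84,5,5 ]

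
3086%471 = 260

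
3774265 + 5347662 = 9121927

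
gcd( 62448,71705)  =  1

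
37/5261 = 37/5261= 0.01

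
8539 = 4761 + 3778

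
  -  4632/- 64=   72 + 3/8 = 72.38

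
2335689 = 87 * 26847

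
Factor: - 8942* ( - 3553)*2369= 75265323694 = 2^1*11^1 *17^2* 19^1*23^1 * 103^1*263^1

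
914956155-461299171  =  453656984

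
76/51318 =38/25659= 0.00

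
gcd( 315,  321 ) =3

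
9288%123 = 63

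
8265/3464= 2 + 1337/3464  =  2.39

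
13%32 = 13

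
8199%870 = 369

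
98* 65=6370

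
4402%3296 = 1106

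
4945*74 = 365930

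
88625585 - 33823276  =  54802309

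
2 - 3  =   - 1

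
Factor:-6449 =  - 6449^1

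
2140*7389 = 15812460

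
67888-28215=39673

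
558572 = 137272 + 421300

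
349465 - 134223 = 215242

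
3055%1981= 1074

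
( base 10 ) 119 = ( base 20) 5J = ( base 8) 167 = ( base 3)11102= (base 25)4j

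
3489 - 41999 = - 38510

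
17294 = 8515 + 8779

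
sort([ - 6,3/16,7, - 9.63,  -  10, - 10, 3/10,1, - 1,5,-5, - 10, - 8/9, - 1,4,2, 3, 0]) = [ - 10, - 10,- 10, - 9.63, - 6, - 5, - 1,- 1, - 8/9, 0,3/16,3/10,1,2,3,4,5,7] 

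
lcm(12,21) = 84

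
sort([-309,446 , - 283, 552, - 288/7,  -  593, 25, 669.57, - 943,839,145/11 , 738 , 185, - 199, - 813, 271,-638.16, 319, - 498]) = [ - 943 , - 813 , - 638.16,  -  593, - 498, - 309, - 283, - 199 , - 288/7, 145/11, 25, 185 , 271, 319, 446,552, 669.57, 738,839] 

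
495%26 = 1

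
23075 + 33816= 56891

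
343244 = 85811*4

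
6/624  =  1/104=   0.01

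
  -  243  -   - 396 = 153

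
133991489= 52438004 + 81553485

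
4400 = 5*880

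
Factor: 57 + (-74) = -17^1 = - 17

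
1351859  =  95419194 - 94067335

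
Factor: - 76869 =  - 3^4*13^1*73^1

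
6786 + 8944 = 15730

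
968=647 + 321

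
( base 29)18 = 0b100101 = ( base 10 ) 37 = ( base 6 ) 101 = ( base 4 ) 211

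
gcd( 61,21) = 1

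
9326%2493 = 1847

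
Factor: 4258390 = 2^1 *5^1 * 425839^1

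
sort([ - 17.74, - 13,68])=[ - 17.74, - 13 , 68]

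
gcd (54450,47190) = 3630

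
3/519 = 1/173 = 0.01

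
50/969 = 50/969 = 0.05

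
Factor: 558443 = 613^1*911^1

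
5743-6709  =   - 966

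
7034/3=7034/3 = 2344.67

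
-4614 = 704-5318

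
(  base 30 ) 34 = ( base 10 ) 94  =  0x5E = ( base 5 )334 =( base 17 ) 59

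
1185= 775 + 410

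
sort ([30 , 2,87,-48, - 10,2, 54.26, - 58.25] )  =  [ - 58.25, - 48,-10,2, 2,30, 54.26,87 ] 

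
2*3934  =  7868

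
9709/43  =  225 + 34/43 = 225.79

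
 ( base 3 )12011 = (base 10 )139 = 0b10001011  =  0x8B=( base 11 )117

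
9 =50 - 41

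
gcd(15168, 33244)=4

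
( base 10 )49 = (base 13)3a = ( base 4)301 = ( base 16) 31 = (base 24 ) 21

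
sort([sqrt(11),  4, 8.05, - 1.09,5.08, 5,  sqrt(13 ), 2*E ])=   [ -1.09,sqrt( 11),  sqrt( 13 ),  4 , 5, 5.08,2*E, 8.05] 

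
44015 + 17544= 61559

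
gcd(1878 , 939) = 939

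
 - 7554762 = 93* (-81234) 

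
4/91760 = 1/22940 = 0.00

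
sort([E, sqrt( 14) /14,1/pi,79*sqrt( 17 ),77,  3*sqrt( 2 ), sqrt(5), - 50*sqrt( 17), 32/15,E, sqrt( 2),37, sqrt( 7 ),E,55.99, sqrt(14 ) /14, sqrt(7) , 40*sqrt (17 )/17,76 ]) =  [ - 50*sqrt( 17), sqrt( 14 )/14, sqrt( 14)/14,1/pi, sqrt(2),32/15,sqrt( 5 ),sqrt( 7),sqrt ( 7), E,  E,E,3 * sqrt( 2 ),40*sqrt ( 17) /17,37,55.99,76,77, 79*sqrt( 17)]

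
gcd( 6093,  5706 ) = 9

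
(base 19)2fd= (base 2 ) 1111111100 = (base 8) 1774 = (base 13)606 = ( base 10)1020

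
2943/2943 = 1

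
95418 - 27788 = 67630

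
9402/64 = 4701/32 = 146.91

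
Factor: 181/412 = 2^(- 2)*103^(-1)*181^1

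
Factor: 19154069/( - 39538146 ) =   -  2^( -1)*3^( -1)*11^1*191^( - 1)*337^1 * 5167^1*34501^(-1) 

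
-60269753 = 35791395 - 96061148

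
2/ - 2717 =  -1  +  2715/2717 = -0.00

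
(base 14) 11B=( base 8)335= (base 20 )B1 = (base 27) 85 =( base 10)221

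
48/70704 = 1/1473  =  0.00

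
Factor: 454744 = 2^3*56843^1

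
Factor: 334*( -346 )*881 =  - 101811884 = - 2^2*167^1*173^1*881^1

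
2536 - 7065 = -4529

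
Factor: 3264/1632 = 2^1 = 2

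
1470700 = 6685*220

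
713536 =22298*32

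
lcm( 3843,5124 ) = 15372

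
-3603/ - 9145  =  3603/9145 = 0.39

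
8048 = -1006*( - 8 )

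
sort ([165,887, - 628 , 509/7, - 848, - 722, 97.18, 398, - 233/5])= [ - 848, - 722, - 628, - 233/5,509/7,97.18, 165, 398,887 ]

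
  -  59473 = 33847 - 93320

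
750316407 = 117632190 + 632684217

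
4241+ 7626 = 11867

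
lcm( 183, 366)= 366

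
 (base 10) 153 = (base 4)2121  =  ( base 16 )99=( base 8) 231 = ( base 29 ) 58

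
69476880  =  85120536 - 15643656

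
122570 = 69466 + 53104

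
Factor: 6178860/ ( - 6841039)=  - 2^2*3^2*5^1*34327^1*6841039^(-1) 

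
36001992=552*65221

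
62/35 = 62/35 =1.77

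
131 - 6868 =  - 6737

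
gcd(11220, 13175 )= 85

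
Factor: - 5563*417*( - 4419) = 3^3*139^1 * 491^1*  5563^1 =10251068049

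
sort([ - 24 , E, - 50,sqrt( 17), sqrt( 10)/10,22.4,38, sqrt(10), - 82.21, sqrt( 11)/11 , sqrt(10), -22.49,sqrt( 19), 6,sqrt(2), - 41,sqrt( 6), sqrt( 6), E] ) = [ - 82.21, - 50,- 41, - 24 , - 22.49  ,  sqrt(11)/11 , sqrt( 10 )/10, sqrt( 2 ),sqrt( 6), sqrt(6), E,E,  sqrt( 10 ), sqrt(10),sqrt( 17),sqrt(19),6, 22.4, 38] 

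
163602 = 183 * 894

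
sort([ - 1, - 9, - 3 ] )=[ -9, - 3, - 1]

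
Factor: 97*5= 485 = 5^1*97^1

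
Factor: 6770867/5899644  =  2^( - 2) * 3^ ( - 2)*29^( - 1 )*47^1*5651^ ( - 1 )*144061^1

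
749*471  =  352779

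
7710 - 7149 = 561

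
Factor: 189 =3^3*7^1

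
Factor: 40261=13^1*19^1 *163^1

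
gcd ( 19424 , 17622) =2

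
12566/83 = 151 + 33/83 = 151.40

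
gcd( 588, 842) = 2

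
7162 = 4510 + 2652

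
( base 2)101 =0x5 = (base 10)5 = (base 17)5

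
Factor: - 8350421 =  -239^1*34939^1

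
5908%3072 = 2836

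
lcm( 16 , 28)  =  112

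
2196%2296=2196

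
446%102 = 38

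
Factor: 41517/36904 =2^( - 3)*3^2 = 9/8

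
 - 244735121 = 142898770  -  387633891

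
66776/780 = 16694/195 = 85.61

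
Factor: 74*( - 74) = -5476 = - 2^2 * 37^2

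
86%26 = 8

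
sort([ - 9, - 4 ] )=[ - 9,-4]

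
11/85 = 11/85=0.13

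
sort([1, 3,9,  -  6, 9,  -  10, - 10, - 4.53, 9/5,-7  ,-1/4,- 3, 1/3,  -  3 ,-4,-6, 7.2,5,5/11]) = [ - 10, - 10,  -  7,  -  6,  -  6 , - 4.53, - 4, - 3, -3, - 1/4,1/3, 5/11, 1, 9/5,3,  5,  7.2,  9, 9] 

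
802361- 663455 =138906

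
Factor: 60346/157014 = 3^(-2) * 61^(-1 ) * 211^1=211/549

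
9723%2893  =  1044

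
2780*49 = 136220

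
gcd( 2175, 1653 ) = 87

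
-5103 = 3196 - 8299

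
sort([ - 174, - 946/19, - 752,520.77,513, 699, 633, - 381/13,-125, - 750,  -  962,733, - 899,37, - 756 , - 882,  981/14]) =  [ - 962, - 899, - 882, - 756, - 752, - 750, - 174,-125,-946/19, - 381/13,37,981/14,513, 520.77, 633,699, 733 ] 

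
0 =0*6048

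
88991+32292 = 121283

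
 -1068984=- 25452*42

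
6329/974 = 6329/974 = 6.50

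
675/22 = 30 + 15/22 = 30.68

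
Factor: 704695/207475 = 5^( - 1 ) * 43^( - 1)*193^ ( - 1)*140939^1 = 140939/41495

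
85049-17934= 67115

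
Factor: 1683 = 3^2*11^1*17^1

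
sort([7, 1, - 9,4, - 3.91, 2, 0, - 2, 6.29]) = [ - 9, -3.91, - 2, 0,1 , 2,4, 6.29, 7]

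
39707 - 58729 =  - 19022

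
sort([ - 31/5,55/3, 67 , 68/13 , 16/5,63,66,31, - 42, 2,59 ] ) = [ -42, - 31/5,2 , 16/5,68/13, 55/3, 31,59, 63,66,67 ]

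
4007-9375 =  - 5368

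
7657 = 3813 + 3844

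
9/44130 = 3/14710  =  0.00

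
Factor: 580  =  2^2*5^1*29^1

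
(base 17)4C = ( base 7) 143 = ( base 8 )120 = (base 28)2o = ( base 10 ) 80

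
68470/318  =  34235/159= 215.31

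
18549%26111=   18549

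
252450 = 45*5610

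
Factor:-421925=-5^2*7^1*2411^1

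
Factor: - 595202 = -2^1*297601^1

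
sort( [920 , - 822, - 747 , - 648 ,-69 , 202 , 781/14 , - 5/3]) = [ - 822, - 747, - 648 , - 69 , - 5/3 , 781/14,  202, 920] 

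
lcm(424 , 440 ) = 23320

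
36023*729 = 26260767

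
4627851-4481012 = 146839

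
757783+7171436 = 7929219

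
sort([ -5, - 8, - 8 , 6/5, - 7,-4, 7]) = [ - 8, - 8 , - 7 ,-5 , - 4, 6/5, 7]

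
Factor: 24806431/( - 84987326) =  - 2^ ( - 1 )*13^1 *97^(-1) * 151^1*281^ (  -  1 )*1559^( - 1) *12637^1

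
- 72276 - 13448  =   -85724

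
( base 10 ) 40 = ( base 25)1f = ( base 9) 44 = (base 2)101000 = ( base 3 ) 1111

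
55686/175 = 55686/175 = 318.21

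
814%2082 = 814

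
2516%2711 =2516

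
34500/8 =8625/2 = 4312.50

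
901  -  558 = 343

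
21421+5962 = 27383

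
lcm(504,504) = 504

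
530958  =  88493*6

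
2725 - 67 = 2658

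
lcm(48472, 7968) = 581664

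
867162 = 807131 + 60031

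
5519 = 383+5136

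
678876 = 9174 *74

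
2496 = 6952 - 4456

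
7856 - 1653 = 6203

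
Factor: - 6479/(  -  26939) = 19/79 = 19^1*79^( - 1 ) 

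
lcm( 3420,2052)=10260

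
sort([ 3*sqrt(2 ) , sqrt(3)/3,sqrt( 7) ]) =[ sqrt(3 ) /3, sqrt(7 ) , 3*sqrt( 2)] 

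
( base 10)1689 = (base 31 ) 1NF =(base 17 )5E6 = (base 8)3231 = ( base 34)1FN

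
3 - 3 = 0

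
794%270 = 254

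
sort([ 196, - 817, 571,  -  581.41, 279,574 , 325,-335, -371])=[ - 817, -581.41,-371,-335,196, 279,325, 571,  574]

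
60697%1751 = 1163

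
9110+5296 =14406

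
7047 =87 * 81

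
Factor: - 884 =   -  2^2 * 13^1  *17^1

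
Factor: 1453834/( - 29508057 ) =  - 2^1*3^( -4)*23^(  -  1 ) *47^ ( - 1 )*337^(  -  1 )*726917^1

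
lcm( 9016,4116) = 189336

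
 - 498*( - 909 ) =452682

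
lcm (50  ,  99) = 4950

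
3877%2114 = 1763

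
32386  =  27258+5128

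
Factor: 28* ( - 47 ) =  - 1316 = -2^2 * 7^1*47^1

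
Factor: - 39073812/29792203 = -2^2*3^1 * 7^( - 1)*59^1*229^1*241^1*4256029^(-1 )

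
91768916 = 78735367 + 13033549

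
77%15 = 2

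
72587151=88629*819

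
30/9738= 5/1623 = 0.00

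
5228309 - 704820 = 4523489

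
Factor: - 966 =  - 2^1*3^1*7^1*23^1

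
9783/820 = 9783/820 = 11.93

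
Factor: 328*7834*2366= 6079560032=2^5*7^1*13^2*41^1*3917^1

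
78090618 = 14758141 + 63332477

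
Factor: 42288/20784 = 433^( -1) * 881^1 = 881/433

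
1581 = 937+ 644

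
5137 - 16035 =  - 10898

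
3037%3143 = 3037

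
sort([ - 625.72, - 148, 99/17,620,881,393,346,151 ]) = [ - 625.72,- 148, 99/17 , 151,346,393,620,881] 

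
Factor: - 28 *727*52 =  - 1058512 = -2^4 * 7^1*13^1*727^1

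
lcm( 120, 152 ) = 2280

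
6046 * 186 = 1124556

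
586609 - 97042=489567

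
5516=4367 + 1149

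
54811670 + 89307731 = 144119401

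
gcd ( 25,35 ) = 5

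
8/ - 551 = - 1 + 543/551 = - 0.01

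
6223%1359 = 787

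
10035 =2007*5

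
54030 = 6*9005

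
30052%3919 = 2619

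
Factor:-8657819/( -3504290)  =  2^ ( - 1) *5^( - 1)*283^1*30593^1*350429^( - 1)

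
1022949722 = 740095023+282854699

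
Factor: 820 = 2^2*5^1*41^1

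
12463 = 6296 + 6167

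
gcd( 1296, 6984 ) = 72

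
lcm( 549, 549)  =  549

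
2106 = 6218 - 4112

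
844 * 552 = 465888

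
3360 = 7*480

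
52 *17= 884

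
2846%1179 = 488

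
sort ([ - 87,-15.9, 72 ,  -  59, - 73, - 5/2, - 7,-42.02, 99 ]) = [ - 87,  -  73, - 59, - 42.02,-15.9, - 7,- 5/2, 72,99 ]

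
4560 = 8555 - 3995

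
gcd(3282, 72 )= 6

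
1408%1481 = 1408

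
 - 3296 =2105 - 5401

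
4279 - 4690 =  - 411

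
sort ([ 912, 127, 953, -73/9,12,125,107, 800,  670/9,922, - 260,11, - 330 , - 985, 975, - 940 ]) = [ - 985, - 940,-330,-260, - 73/9, 11,12,670/9,107, 125, 127,800,912,922,953,975]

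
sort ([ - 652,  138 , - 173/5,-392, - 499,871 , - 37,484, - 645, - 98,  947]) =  [ - 652,  -  645,-499, - 392, - 98, - 37,- 173/5,138,484, 871, 947]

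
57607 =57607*1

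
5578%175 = 153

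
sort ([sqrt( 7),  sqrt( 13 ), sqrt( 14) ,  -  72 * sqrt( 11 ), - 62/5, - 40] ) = [  -  72*sqrt( 11), - 40, - 62/5,sqrt (7),  sqrt( 13 ), sqrt( 14 )]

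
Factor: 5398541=457^1 * 11813^1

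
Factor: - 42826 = -2^1*7^2*19^1*23^1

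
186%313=186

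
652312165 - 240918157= 411394008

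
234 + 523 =757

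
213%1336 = 213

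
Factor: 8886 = 2^1*3^1*1481^1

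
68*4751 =323068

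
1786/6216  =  893/3108  =  0.29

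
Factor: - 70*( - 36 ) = 2520=2^3*3^2*5^1*7^1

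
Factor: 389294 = 2^1*194647^1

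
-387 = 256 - 643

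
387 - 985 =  - 598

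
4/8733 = 4/8733 =0.00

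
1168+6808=7976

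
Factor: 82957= 7^2*1693^1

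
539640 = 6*89940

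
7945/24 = 7945/24 = 331.04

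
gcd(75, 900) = 75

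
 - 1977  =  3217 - 5194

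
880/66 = 40/3 = 13.33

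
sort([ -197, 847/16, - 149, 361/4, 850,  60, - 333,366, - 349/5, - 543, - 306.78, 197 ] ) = [ - 543, - 333, -306.78, - 197, - 149, - 349/5,  847/16,60,361/4,197,  366,  850 ] 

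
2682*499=1338318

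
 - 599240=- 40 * 14981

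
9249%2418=1995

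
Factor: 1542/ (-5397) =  - 2^1*7^ ( - 1 ) = - 2/7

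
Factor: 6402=2^1*3^1*11^1*97^1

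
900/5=180 = 180.00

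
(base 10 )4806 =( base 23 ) 91m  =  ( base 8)11306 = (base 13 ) 2259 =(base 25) 7H6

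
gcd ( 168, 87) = 3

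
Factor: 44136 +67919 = 5^1*73^1 * 307^1  =  112055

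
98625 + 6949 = 105574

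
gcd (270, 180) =90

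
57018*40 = 2280720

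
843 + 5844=6687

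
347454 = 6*57909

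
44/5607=44/5607 = 0.01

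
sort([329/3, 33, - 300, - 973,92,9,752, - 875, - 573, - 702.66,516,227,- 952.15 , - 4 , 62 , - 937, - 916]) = [ - 973, - 952.15, - 937, - 916, - 875, - 702.66,-573,- 300,  -  4,9, 33,62,92,329/3 , 227,516,752 ] 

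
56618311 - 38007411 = 18610900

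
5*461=2305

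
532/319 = 532/319 = 1.67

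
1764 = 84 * 21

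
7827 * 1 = 7827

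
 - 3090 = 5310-8400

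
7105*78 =554190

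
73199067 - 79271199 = -6072132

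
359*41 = 14719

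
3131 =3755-624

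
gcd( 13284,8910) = 162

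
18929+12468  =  31397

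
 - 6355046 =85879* (-74 )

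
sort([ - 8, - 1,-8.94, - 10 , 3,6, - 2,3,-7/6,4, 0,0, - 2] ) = [ - 10, - 8.94, - 8, - 2, - 2, - 7/6 , - 1,0,0, 3,3 , 4,6]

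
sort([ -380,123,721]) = [  -  380, 123,721]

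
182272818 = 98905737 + 83367081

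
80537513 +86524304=167061817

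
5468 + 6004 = 11472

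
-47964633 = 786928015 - 834892648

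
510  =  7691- 7181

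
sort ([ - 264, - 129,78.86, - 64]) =[ - 264,-129, - 64,78.86]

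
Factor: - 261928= - 2^3*29^1*1129^1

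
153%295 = 153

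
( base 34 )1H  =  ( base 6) 123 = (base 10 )51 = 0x33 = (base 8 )63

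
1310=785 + 525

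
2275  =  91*25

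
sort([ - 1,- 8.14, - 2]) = [ - 8.14,- 2, - 1 ]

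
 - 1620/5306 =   -  810/2653= - 0.31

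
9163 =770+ 8393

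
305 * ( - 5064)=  - 1544520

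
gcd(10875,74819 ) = 1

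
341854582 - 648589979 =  - 306735397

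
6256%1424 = 560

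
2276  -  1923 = 353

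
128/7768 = 16/971 = 0.02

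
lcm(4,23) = 92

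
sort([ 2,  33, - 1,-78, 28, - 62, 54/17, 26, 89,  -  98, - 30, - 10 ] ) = [ - 98,  -  78,-62, - 30,-10, - 1 , 2, 54/17, 26,28, 33,  89 ] 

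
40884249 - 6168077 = 34716172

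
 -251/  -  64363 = 251/64363= 0.00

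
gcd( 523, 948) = 1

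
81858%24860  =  7278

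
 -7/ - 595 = 1/85 = 0.01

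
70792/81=873 + 79/81 = 873.98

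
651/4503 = 217/1501=0.14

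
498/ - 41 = -498/41 = - 12.15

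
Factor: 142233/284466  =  1/2 = 2^ ( - 1)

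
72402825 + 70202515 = 142605340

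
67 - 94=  - 27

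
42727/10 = 4272  +  7/10 = 4272.70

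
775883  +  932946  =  1708829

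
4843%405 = 388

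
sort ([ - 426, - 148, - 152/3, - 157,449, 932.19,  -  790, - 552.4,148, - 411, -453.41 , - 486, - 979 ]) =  [ - 979,-790 , - 552.4,- 486, - 453.41,-426,-411, - 157 , - 148, - 152/3, 148,449,932.19]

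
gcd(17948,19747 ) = 7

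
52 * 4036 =209872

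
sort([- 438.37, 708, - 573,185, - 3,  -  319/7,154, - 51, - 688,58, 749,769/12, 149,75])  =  [  -  688,-573, - 438.37, - 51, - 319/7, - 3,58,769/12,75,149,154,185, 708,749]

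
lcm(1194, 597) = 1194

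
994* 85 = 84490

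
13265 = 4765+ 8500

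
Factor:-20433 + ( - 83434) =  - 103867 = -103867^1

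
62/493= 62/493 =0.13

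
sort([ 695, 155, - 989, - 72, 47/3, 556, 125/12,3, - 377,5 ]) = [ - 989, - 377,-72,3,5, 125/12,  47/3, 155,556, 695] 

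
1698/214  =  7 + 100/107 = 7.93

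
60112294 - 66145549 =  - 6033255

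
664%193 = 85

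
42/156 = 7/26 = 0.27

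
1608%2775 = 1608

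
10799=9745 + 1054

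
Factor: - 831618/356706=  - 46201/19817 = - 7^ (  -  1)*19^( - 1 )*47^1*149^ ( - 1)*983^1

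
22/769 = 22/769 = 0.03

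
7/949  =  7/949 = 0.01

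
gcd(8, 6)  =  2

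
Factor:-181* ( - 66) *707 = 2^1 * 3^1*7^1*11^1*101^1*181^1 = 8445822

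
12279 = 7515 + 4764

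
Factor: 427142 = 2^1*17^2*739^1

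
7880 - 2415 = 5465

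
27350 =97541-70191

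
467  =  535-68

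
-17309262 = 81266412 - 98575674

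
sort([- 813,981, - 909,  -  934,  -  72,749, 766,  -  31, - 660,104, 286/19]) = [  -  934,-909, - 813,-660,- 72 ,-31,286/19,104,749, 766, 981]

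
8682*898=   7796436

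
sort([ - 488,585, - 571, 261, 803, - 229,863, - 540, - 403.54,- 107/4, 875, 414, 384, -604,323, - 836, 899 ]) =[ - 836, - 604, - 571, - 540, - 488, - 403.54, - 229 , - 107/4,261, 323, 384, 414,585,  803,  863 , 875,  899]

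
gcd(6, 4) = 2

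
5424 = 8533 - 3109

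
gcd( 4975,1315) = 5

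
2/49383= 2/49383 = 0.00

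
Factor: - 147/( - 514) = 2^( - 1) * 3^1 * 7^2*257^(-1 )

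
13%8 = 5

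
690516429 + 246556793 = 937073222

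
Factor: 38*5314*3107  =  627402724  =  2^2*13^1*19^1*239^1*2657^1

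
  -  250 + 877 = 627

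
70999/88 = 70999/88  =  806.81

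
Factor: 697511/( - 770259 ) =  - 3^( - 1 )*7^(-1)*43^( - 1)*853^(- 1 )*697511^1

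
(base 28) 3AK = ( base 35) 25R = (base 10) 2652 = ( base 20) 6CC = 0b101001011100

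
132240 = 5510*24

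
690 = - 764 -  - 1454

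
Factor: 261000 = 2^3*3^2*5^3 * 29^1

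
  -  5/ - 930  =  1/186=0.01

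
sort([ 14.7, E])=[ E , 14.7 ]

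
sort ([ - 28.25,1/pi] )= [ - 28.25, 1/pi]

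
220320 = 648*340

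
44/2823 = 44/2823 = 0.02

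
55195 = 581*95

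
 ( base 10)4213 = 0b1000001110101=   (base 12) 2531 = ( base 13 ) 1bc1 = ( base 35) 3FD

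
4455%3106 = 1349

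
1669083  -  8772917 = -7103834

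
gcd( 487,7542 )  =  1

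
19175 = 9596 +9579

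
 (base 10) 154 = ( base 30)54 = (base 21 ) 77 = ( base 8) 232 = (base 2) 10011010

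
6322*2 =12644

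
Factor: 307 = 307^1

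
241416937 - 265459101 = - 24042164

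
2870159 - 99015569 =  - 96145410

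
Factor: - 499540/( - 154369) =2^2*5^1*24977^1*154369^( - 1)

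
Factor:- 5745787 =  - 5745787^1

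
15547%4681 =1504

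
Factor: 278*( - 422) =-117316= - 2^2*139^1*211^1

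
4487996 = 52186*86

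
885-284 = 601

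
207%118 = 89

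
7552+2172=9724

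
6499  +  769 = 7268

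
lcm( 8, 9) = 72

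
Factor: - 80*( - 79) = 2^4*5^1*79^1=6320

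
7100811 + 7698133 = 14798944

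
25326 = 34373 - 9047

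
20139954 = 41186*489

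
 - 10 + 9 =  - 1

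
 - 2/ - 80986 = 1/40493 = 0.00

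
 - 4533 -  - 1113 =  - 3420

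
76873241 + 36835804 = 113709045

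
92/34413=92/34413 = 0.00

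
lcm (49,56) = 392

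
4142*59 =244378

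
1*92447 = 92447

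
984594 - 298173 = 686421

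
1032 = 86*12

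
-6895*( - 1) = 6895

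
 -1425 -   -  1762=337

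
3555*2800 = 9954000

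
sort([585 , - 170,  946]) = [-170, 585, 946]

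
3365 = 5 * 673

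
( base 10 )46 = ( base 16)2E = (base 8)56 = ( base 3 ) 1201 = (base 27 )1J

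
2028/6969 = 676/2323 = 0.29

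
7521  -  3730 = 3791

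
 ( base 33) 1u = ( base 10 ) 63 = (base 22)2j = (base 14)47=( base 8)77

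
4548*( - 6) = -27288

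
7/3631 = 7/3631  =  0.00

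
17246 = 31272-14026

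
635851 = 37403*17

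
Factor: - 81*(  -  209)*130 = 2^1*3^4*5^1*11^1*13^1*19^1 = 2200770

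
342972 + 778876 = 1121848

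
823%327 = 169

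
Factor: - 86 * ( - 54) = 2^2 * 3^3*43^1 = 4644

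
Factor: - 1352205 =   -  3^2 * 5^1 * 151^1*199^1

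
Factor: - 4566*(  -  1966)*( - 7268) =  - 65243062608 = - 2^4*3^1 * 23^1*79^1 * 761^1*983^1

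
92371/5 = 18474 + 1/5   =  18474.20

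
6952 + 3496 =10448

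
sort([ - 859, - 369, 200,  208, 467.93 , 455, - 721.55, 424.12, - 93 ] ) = [ - 859,-721.55 , - 369, - 93,  200,208,424.12 , 455,  467.93 ]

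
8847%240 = 207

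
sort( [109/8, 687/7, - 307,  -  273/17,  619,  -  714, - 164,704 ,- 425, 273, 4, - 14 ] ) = [  -  714, - 425, -307,-164, - 273/17,  -  14,4,109/8,687/7, 273,619,704]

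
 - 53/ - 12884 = 53/12884 = 0.00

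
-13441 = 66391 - 79832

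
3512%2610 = 902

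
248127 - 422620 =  - 174493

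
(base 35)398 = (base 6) 30302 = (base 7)14441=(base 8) 7636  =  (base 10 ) 3998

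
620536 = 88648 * 7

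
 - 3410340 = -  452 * 7545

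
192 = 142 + 50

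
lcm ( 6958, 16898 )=118286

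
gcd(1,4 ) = 1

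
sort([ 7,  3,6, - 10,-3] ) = [ - 10,-3, 3, 6, 7]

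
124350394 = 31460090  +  92890304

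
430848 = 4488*96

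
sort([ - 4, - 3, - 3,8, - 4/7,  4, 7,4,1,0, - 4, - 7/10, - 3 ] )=[ - 4,- 4, - 3,-3 , - 3, - 7/10, - 4/7,0,1,4, 4,7, 8]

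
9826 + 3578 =13404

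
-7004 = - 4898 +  - 2106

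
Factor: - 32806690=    - 2^1*5^1 * 7^1*468667^1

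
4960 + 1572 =6532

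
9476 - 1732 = 7744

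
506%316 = 190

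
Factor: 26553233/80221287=3^( - 1)*7^1*19^( - 1)*523^1*7253^1*1407391^( -1) 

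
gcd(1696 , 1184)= 32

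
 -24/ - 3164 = 6/791 = 0.01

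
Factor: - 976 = - 2^4*61^1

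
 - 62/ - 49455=62/49455  =  0.00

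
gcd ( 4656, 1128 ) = 24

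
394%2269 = 394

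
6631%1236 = 451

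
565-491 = 74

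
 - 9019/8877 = - 2 + 8735/8877 = - 1.02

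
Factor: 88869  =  3^1*11^1*2693^1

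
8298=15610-7312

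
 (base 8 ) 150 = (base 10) 104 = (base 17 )62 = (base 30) 3e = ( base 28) 3K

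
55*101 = 5555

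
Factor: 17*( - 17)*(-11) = 11^1*17^2  =  3179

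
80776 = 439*184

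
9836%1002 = 818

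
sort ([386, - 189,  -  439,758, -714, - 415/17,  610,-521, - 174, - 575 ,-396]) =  [ - 714,-575 ,  -  521, - 439,-396 , - 189,  -  174, -415/17, 386,  610, 758]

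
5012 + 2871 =7883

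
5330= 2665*2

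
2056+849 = 2905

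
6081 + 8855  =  14936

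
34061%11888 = 10285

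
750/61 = 12  +  18/61 = 12.30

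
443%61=16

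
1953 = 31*63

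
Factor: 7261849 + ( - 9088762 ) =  - 1826913 = - 3^1*11^1*23^1*29^1*83^1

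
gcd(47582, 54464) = 74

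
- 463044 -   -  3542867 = 3079823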